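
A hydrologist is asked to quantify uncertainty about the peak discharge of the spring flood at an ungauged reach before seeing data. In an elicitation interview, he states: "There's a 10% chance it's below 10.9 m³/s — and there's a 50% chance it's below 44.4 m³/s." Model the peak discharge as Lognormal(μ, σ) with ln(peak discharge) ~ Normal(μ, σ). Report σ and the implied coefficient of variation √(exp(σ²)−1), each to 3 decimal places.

If T ~ Lognormal(μ,σ) then ln T ~ Normal(μ,σ), so the p-quantile of ln T is μ + z_p·σ.
ln(10.9) = 2.389 and ln(44.4) = 3.793; z_{0.1} = -1.282, z_{0.5} = 0.
σ = (3.793 − 2.389)/(0 − (-1.282)) = 1.096.
μ = 2.389 − (-1.282)·1.096 = 3.793.
CV = √(exp(σ²)−1) = √(exp(1.2010)−1) = 1.524.

σ ≈ 1.096, CV ≈ 1.524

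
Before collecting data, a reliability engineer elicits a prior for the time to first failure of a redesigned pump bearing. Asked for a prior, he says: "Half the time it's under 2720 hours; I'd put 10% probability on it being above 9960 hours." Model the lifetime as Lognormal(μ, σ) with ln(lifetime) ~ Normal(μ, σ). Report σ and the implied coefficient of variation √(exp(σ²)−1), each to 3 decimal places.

If T ~ Lognormal(μ,σ) then ln T ~ Normal(μ,σ), so the p-quantile of ln T is μ + z_p·σ.
ln(2720) = 7.908 and ln(9960) = 9.206; z_{0.5} = 0, z_{0.9} = 1.282.
σ = (9.206 − 7.908)/(1.282 − (0)) = 1.013.
μ = 7.908 − (0)·1.013 = 7.908.
CV = √(exp(σ²)−1) = √(exp(1.0257)−1) = 1.338.

σ ≈ 1.013, CV ≈ 1.338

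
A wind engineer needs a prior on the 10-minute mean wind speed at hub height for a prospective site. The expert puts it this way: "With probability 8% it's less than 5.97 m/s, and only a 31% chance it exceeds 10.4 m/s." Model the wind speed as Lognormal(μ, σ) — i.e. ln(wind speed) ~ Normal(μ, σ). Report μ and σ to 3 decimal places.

μ ≈ 2.197, σ ≈ 0.292

If T ~ Lognormal(μ,σ) then ln T ~ Normal(μ,σ), so the p-quantile of ln T is μ + z_p·σ.
ln(5.97) = 1.787 and ln(10.4) = 2.342; z_{0.08} = -1.405, z_{0.69} = 0.4959.
σ = (2.342 − 1.787)/(0.4959 − (-1.405)) = 0.292.
μ = 1.787 − (-1.405)·0.292 = 2.197.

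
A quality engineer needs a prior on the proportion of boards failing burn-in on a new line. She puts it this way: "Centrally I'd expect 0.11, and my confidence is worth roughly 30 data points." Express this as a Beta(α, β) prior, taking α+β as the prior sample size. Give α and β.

α = 3.3, β = 26.7

Under the effective-sample-size interpretation, Beta(α, β) has prior mean α/(α+β) and prior sample size α+β.
So α+β = 30 and α/(α+β) = 0.11, giving α = 0.11·30 = 3.3 and β = 30 − 3.3 = 26.7.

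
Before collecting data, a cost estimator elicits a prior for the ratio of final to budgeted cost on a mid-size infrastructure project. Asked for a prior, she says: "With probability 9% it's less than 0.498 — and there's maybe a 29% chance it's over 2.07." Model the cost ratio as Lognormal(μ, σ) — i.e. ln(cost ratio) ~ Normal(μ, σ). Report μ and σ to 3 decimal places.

If T ~ Lognormal(μ,σ) then ln T ~ Normal(μ,σ), so the p-quantile of ln T is μ + z_p·σ.
ln(0.498) = -0.6972 and ln(2.07) = 0.7275; z_{0.09} = -1.341, z_{0.71} = 0.5534.
σ = (0.7275 − -0.6972)/(0.5534 − (-1.341)) = 0.752.
μ = -0.6972 − (-1.341)·0.752 = 0.311.

μ ≈ 0.311, σ ≈ 0.752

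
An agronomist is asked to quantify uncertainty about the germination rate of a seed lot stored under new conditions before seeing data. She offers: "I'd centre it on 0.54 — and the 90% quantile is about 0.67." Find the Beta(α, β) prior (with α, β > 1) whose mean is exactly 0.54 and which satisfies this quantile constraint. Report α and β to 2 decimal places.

With mean 0.54 fixed, write α = 0.54s, β = 0.46s where s = α+β.
Need P(θ < 0.67) = 0.9 under Beta(0.54s, 0.46s). Normal approximation: (q−m)/√(m(1−m)/s) ≈ z_{0.9} = 1.28, so s ≈ 0.54·0.46·(1.28)²/(0.67−0.54)² = 24.1.
At s = 24.1: P(θ<0.67) ≈ 0.903. Adjusting to match 0.9 gives s ≈ 23.51.
So α = 0.54·23.51 ≈ 12.69, β = 0.46·23.51 ≈ 10.81.

α ≈ 12.69, β ≈ 10.81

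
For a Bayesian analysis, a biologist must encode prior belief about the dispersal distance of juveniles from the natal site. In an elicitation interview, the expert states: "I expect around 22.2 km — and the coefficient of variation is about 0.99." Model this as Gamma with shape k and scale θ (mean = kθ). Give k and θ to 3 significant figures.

k ≈ 1.02, θ ≈ 21.8

For Gamma(k, scale θ): mean = kθ, variance = kθ², so CV = 1/√k.
CV = 0.99, hence k = 1/CV² = 1.02.
Then θ = mean/k = 22.2/1.02 = 21.8.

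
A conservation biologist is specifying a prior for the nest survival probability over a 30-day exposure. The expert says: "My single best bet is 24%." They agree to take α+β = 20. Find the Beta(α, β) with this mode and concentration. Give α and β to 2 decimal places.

α = 5.32, β = 14.68

For α,β > 1 the Beta mode is (α−1)/(α+β−2). With α+β = 20, the mode is (α−1)/18.
Set (α−1)/18 = 0.24 → α = 1 + 0.24·18 = 5.32.
β = 20 − α = 14.68.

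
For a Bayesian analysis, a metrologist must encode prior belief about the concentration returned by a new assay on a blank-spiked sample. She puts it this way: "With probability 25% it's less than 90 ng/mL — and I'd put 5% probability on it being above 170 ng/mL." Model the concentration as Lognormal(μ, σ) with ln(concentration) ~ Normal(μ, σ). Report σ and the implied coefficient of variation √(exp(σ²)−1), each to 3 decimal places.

If T ~ Lognormal(μ,σ) then ln T ~ Normal(μ,σ), so the p-quantile of ln T is μ + z_p·σ.
ln(90) = 4.5 and ln(170) = 5.136; z_{0.25} = -0.6745, z_{0.95} = 1.645.
σ = (5.136 − 4.5)/(1.645 − (-0.6745)) = 0.274.
μ = 4.5 − (-0.6745)·0.274 = 4.685.
CV = √(exp(σ²)−1) = √(exp(0.0752)−1) = 0.279.

σ ≈ 0.274, CV ≈ 0.279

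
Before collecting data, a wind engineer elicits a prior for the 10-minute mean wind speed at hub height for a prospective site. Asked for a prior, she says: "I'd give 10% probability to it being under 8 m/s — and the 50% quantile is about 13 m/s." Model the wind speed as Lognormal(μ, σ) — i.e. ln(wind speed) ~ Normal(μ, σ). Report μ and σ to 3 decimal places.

If T ~ Lognormal(μ,σ) then ln T ~ Normal(μ,σ), so the p-quantile of ln T is μ + z_p·σ.
ln(8) = 2.079 and ln(13) = 2.565; z_{0.1} = -1.282, z_{0.5} = 0.
σ = (2.565 − 2.079)/(0 − (-1.282)) = 0.379.
μ = 2.079 − (-1.282)·0.379 = 2.565.

μ ≈ 2.565, σ ≈ 0.379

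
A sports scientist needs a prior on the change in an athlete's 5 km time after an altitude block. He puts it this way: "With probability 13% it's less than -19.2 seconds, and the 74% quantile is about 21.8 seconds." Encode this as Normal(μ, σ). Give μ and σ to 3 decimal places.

The p-quantile of Normal(μ,σ) is μ + z_p·σ, with z_{0.13} = -1.126 and z_{0.74} = 0.6433.
Eliminate σ: μ = (z₂·x₁ − z₁·x₂)/(z₂ − z₁) = (0.6433·-19.2 − (-1.126)·21.8)/1.77 = 6.895.
Then σ = (x₂ − x₁)/(z₂ − z₁) = (21.8 − -19.2)/1.77 = 23.167.

μ = 6.895, σ = 23.167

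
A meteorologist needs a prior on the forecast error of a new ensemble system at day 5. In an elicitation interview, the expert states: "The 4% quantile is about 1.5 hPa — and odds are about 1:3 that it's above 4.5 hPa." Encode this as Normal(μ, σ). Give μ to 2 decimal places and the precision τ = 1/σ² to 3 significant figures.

For Normal(μ,σ), the p-quantile is μ + z_p·σ. Here z_{0.04} = -1.751, z_{0.75} = 0.6745.
So 1.5 = μ − 1.751σ and 4.5 = μ + 0.6745σ.
Subtracting: σ = (4.5 − 1.5)/(0.6745 − (-1.751)) = 1.24.
Then μ = 1.5 − (-1.751)·1.24 = 3.67.
Precision τ = 1/σ² = 1/1.237² = 0.653.

μ = 3.67, τ = 0.653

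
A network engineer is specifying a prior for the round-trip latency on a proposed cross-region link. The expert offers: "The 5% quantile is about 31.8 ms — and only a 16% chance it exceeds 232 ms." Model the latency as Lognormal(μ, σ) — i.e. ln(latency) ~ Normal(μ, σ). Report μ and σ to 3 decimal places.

μ ≈ 4.698, σ ≈ 0.753

If T ~ Lognormal(μ,σ) then ln T ~ Normal(μ,σ), so the p-quantile of ln T is μ + z_p·σ.
ln(31.8) = 3.459 and ln(232) = 5.447; z_{0.05} = -1.645, z_{0.84} = 0.9945.
σ = (5.447 − 3.459)/(0.9945 − (-1.645)) = 0.753.
μ = 3.459 − (-1.645)·0.753 = 4.698.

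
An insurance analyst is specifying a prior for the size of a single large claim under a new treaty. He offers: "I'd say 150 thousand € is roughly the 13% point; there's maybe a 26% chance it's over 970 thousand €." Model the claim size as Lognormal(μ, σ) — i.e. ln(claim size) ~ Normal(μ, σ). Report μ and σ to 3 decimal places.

μ ≈ 6.199, σ ≈ 1.055

If T ~ Lognormal(μ,σ) then ln T ~ Normal(μ,σ), so the p-quantile of ln T is μ + z_p·σ.
ln(150) = 5.011 and ln(970) = 6.877; z_{0.13} = -1.126, z_{0.74} = 0.6433.
σ = (6.877 − 5.011)/(0.6433 − (-1.126)) = 1.055.
μ = 5.011 − (-1.126)·1.055 = 6.199.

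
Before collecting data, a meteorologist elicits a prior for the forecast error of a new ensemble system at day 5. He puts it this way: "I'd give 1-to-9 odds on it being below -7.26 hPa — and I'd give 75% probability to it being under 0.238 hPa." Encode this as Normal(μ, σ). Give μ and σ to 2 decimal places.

For Normal(μ,σ), the p-quantile is μ + z_p·σ. Here z_{0.1} = -1.282, z_{0.75} = 0.6745.
So -7.26 = μ − 1.282σ and 0.238 = μ + 0.6745σ.
Subtracting: σ = (0.238 − -7.26)/(0.6745 − (-1.282)) = 3.83.
Then μ = -7.26 − (-1.282)·3.83 = -2.35.

μ = -2.35, σ = 3.83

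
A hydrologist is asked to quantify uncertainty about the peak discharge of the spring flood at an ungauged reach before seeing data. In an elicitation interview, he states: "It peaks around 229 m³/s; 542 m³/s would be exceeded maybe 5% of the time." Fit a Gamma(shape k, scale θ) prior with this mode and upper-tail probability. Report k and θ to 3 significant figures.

k ≈ 4.68, θ ≈ 62.2

Gamma(k,θ) with k>1 has mode (k−1)θ, so θ = 229/(k−1).
Need P(X < 542) = 0.95 with θ tied to k this way. Start at k = 2, θ = 229: P(X<542) ≈ 0.684.
Too low — raise k to concentrate. Iterating converges to k ≈ 4.68.
Then θ = 229/(4.68−1) ≈ 62.2.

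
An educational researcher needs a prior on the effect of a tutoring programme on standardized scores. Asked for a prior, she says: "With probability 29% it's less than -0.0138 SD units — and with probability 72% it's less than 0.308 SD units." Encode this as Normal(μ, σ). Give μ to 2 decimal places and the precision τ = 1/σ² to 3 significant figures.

The p-quantile of Normal(μ,σ) is μ + z_p·σ, with z_{0.29} = -0.5534 and z_{0.72} = 0.5828.
Eliminate σ: μ = (z₂·x₁ − z₁·x₂)/(z₂ − z₁) = (0.5828·-0.0138 − (-0.5534)·0.308)/1.136 = 0.14.
Then σ = (x₂ − x₁)/(z₂ − z₁) = (0.308 − -0.0138)/1.136 = 0.28.
Precision τ = 1/σ² = 1/0.2832² = 12.5.

μ = 0.14, τ = 12.5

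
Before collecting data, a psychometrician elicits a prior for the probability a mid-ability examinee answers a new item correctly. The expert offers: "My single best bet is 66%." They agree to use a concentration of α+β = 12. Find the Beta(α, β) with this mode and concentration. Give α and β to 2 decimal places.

α = 7.60, β = 4.40

For α,β > 1 the Beta mode is (α−1)/(α+β−2). With α+β = 12, the mode is (α−1)/10.
Set (α−1)/10 = 0.66 → α = 1 + 0.66·10 = 7.60.
β = 12 − α = 4.40.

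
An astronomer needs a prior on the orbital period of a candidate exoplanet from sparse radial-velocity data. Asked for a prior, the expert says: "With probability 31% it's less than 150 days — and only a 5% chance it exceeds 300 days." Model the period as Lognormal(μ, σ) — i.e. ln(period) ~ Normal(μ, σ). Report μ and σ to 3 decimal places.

μ ≈ 5.171, σ ≈ 0.324

If T ~ Lognormal(μ,σ) then ln T ~ Normal(μ,σ), so the p-quantile of ln T is μ + z_p·σ.
ln(150) = 5.011 and ln(300) = 5.704; z_{0.31} = -0.4959, z_{0.95} = 1.645.
σ = (5.704 − 5.011)/(1.645 − (-0.4959)) = 0.324.
μ = 5.011 − (-0.4959)·0.324 = 5.171.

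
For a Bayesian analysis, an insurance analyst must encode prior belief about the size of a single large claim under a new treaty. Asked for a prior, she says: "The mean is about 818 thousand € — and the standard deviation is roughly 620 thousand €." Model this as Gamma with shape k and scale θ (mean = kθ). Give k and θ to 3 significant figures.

For Gamma(k, scale θ): mean = kθ, variance = kθ², so CV = 1/√k.
CV = SD/mean = 620/818 = 0.7579, hence k = 1/CV² = 1.74.
Then θ = mean/k = 818/1.74 = 470.

k ≈ 1.74, θ ≈ 470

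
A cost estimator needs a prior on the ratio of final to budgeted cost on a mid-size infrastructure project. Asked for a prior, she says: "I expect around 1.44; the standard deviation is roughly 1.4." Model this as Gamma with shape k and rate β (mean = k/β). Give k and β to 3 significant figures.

For Gamma(k, rate β): mean = k/β, variance = k/β², so CV = 1/√k.
CV = SD/mean = 1.4/1.44 = 0.9722, hence k = 1/CV² = 1.06.
Then β = k/mean = 1.06/1.44 = 0.735.

k ≈ 1.06, β ≈ 0.735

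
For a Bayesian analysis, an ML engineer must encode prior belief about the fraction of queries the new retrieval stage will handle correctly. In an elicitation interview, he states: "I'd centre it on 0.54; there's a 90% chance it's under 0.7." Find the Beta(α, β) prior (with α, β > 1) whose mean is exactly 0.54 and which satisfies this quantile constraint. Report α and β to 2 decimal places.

α ≈ 8.28, β ≈ 7.06

With mean 0.54 fixed, write α = 0.54s, β = 0.46s where s = α+β.
Need P(θ < 0.7) = 0.9 under Beta(0.54s, 0.46s). Normal approximation: (q−m)/√(m(1−m)/s) ≈ z_{0.9} = 1.28, so s ≈ 0.54·0.46·(1.28)²/(0.7−0.54)² = 15.9.
At s = 15.9: P(θ<0.7) ≈ 0.905. Adjusting to match 0.9 gives s ≈ 15.34.
So α = 0.54·15.34 ≈ 8.28, β = 0.46·15.34 ≈ 7.06.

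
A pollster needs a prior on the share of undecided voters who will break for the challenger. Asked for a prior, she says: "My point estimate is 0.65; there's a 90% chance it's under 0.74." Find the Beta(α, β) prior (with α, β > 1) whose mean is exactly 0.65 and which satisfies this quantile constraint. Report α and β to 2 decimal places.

α ≈ 28.71, β ≈ 15.46

With mean 0.65 fixed, write α = 0.65s, β = 0.35s where s = α+β.
Need P(θ < 0.74) = 0.9 under Beta(0.65s, 0.35s). Normal approximation: (q−m)/√(m(1−m)/s) ≈ z_{0.9} = 1.28, so s ≈ 0.65·0.35·(1.28)²/(0.74−0.65)² = 46.1.
At s = 46.1: P(θ<0.74) ≈ 0.905. Adjusting to match 0.9 gives s ≈ 44.18.
So α = 0.65·44.18 ≈ 28.71, β = 0.35·44.18 ≈ 15.46.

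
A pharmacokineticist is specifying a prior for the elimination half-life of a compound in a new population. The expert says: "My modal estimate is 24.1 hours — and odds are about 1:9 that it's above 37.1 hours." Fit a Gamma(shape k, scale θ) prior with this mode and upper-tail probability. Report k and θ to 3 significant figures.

k ≈ 11, θ ≈ 2.4

Gamma(k,θ) with k>1 has mode (k−1)θ, so θ = 24.1/(k−1).
Need P(X < 37.1) = 0.9 with θ tied to k this way. Start at k = 2, θ = 24.1: P(X<37.1) ≈ 0.455.
Too low — raise k to concentrate. Iterating converges to k ≈ 11.
Then θ = 24.1/(11−1) ≈ 2.4.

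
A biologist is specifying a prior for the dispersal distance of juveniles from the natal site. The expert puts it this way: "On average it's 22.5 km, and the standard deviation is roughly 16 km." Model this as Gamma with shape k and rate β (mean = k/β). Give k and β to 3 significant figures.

k ≈ 1.98, β ≈ 0.0879

For Gamma(k, rate β): mean = k/β, variance = k/β², so CV = 1/√k.
CV = SD/mean = 16/22.5 = 0.7111, hence k = 1/CV² = 1.98.
Then β = k/mean = 1.98/22.5 = 0.0879.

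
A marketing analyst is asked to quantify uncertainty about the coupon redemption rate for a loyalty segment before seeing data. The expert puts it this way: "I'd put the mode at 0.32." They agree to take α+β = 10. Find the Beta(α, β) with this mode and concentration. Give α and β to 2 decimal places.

For α,β > 1 the Beta mode is (α−1)/(α+β−2). With α+β = 10, the mode is (α−1)/8.
Set (α−1)/8 = 0.32 → α = 1 + 0.32·8 = 3.56.
β = 10 − α = 6.44.

α = 3.56, β = 6.44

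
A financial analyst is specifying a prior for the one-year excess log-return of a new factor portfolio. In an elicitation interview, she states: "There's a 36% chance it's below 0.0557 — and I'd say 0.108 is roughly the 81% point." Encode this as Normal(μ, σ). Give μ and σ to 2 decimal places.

The p-quantile of Normal(μ,σ) is μ + z_p·σ, with z_{0.36} = -0.3585 and z_{0.81} = 0.8779.
Eliminate σ: μ = (z₂·x₁ − z₁·x₂)/(z₂ − z₁) = (0.8779·0.0557 − (-0.3585)·0.108)/1.236 = 0.07.
Then σ = (x₂ − x₁)/(z₂ − z₁) = (0.108 − 0.0557)/1.236 = 0.04.

μ = 0.07, σ = 0.04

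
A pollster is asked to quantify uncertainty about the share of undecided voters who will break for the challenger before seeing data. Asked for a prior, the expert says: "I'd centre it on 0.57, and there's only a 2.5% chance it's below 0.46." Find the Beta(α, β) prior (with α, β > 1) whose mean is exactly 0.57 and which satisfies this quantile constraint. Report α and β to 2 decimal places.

With mean 0.57 fixed, write α = 0.57s, β = 0.43s where s = α+β.
Need P(θ < 0.46) = 0.025 under Beta(0.57s, 0.43s). Normal approximation: (q−m)/√(m(1−m)/s) ≈ z_{0.025} = -1.96, so s ≈ 0.57·0.43·(-1.96)²/(0.46−0.57)² = 77.8.
At s = 77.8: P(θ<0.46) ≈ 0.026. Adjusting to match 0.025 gives s ≈ 78.80.
So α = 0.57·78.80 ≈ 44.91, β = 0.43·78.80 ≈ 33.88.

α ≈ 44.91, β ≈ 33.88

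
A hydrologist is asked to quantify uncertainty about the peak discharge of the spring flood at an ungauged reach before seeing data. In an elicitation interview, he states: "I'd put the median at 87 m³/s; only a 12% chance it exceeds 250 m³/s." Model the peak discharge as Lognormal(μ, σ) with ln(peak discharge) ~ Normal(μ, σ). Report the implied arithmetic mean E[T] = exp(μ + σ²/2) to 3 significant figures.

If T ~ Lognormal(μ,σ) then ln T ~ Normal(μ,σ), so the p-quantile of ln T is μ + z_p·σ.
ln(87) = 4.466 and ln(250) = 5.521; z_{0.5} = 0, z_{0.88} = 1.175.
σ = (5.521 − 4.466)/(1.175 − (0)) = 0.898.
μ = 4.466 − (0)·0.898 = 4.466.
E[T] = exp(μ + σ²/2) = exp(4.466 + 0.4035) = 130 m³/s.

E[T] ≈ 130 m³/s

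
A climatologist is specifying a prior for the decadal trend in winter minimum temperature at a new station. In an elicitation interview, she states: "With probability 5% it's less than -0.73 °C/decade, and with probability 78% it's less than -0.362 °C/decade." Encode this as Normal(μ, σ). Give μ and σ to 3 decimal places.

For Normal(μ,σ), the p-quantile is μ + z_p·σ. Here z_{0.05} = -1.645, z_{0.78} = 0.7722.
So -0.73 = μ − 1.645σ and -0.362 = μ + 0.7722σ.
Subtracting: σ = (-0.362 − -0.73)/(0.7722 − (-1.645)) = 0.152.
Then μ = -0.73 − (-1.645)·0.152 = -0.480.

μ = -0.480, σ = 0.152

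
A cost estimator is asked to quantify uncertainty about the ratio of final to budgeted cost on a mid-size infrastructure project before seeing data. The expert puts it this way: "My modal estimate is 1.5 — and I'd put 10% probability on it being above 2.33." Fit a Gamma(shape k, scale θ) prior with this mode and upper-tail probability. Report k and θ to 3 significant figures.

Gamma(k,θ) with k>1 has mode (k−1)θ, so θ = 1.5/(k−1).
Need P(X < 2.33) = 0.9 with θ tied to k this way. Start at k = 2, θ = 1.5: P(X<2.33) ≈ 0.460.
Too low — raise k to concentrate. Iterating converges to k ≈ 10.6.
Then θ = 1.5/(10.6−1) ≈ 0.156.

k ≈ 10.6, θ ≈ 0.156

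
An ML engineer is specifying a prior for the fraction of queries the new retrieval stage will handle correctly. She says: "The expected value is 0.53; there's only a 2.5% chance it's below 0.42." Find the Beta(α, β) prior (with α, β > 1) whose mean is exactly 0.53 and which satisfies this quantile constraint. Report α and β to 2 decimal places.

With mean 0.53 fixed, write α = 0.53s, β = 0.47s where s = α+β.
Need P(θ < 0.42) = 0.025 under Beta(0.53s, 0.47s). Normal approximation: (q−m)/√(m(1−m)/s) ≈ z_{0.025} = -1.96, so s ≈ 0.53·0.47·(-1.96)²/(0.42−0.53)² = 79.1.
At s = 79.1: P(θ<0.42) ≈ 0.025. Adjusting to match 0.025 gives s ≈ 78.69.
So α = 0.53·78.69 ≈ 41.71, β = 0.47·78.69 ≈ 36.98.

α ≈ 41.71, β ≈ 36.98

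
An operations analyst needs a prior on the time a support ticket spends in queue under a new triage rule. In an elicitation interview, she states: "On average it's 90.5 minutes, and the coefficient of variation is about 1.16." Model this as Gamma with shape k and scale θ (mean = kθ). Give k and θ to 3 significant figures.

k ≈ 0.743, θ ≈ 122

For Gamma(k, scale θ): mean = kθ, variance = kθ², so CV = 1/√k.
CV = 1.16, hence k = 1/CV² = 0.743.
Then θ = mean/k = 90.5/0.743 = 122.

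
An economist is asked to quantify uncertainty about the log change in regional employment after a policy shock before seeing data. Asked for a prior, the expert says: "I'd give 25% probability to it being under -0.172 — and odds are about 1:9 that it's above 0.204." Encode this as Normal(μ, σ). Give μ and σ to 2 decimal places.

For Normal(μ,σ), the p-quantile is μ + z_p·σ. Here z_{0.25} = -0.6745, z_{0.9} = 1.282.
So -0.172 = μ − 0.6745σ and 0.204 = μ + 1.282σ.
Subtracting: σ = (0.204 − -0.172)/(1.282 − (-0.6745)) = 0.19.
Then μ = -0.172 − (-0.6745)·0.19 = -0.04.

μ = -0.04, σ = 0.19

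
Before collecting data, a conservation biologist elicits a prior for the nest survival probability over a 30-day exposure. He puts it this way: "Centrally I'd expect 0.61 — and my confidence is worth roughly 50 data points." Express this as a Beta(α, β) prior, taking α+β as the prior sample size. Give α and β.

α = 30.5, β = 19.5

Under the effective-sample-size interpretation, Beta(α, β) has prior mean α/(α+β) and prior sample size α+β.
So α+β = 50 and α/(α+β) = 0.61, giving α = 0.61·50 = 30.5 and β = 50 − 30.5 = 19.5.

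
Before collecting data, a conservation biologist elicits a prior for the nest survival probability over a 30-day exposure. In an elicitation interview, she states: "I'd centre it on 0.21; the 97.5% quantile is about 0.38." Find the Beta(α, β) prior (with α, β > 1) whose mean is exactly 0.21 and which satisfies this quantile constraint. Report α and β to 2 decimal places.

With mean 0.21 fixed, write α = 0.21s, β = 0.79s where s = α+β.
Need P(θ < 0.38) = 0.975 under Beta(0.21s, 0.79s). Normal approximation: (q−m)/√(m(1−m)/s) ≈ z_{0.975} = 1.96, so s ≈ 0.21·0.79·(1.96)²/(0.38−0.21)² = 22.1.
At s = 22.1: P(θ<0.38) ≈ 0.964. Adjusting to match 0.975 gives s ≈ 26.68.
So α = 0.21·26.68 ≈ 5.60, β = 0.79·26.68 ≈ 21.08.

α ≈ 5.60, β ≈ 21.08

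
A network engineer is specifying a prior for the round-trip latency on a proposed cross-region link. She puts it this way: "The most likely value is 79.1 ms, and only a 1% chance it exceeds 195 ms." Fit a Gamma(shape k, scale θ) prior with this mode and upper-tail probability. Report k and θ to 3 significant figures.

Gamma(k,θ) with k>1 has mode (k−1)θ, so θ = 79.1/(k−1).
Need P(X < 195) = 0.99 with θ tied to k this way. Start at k = 2, θ = 79.1: P(X<195) ≈ 0.705.
Too low — raise k to concentrate. Iterating converges to k ≈ 6.78.
Then θ = 79.1/(6.78−1) ≈ 13.7.

k ≈ 6.78, θ ≈ 13.7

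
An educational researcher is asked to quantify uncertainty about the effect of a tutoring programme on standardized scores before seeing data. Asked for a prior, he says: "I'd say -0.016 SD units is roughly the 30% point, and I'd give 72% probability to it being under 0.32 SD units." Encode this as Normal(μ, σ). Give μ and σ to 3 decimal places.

μ = 0.143, σ = 0.303

The p-quantile of Normal(μ,σ) is μ + z_p·σ, with z_{0.3} = -0.5244 and z_{0.72} = 0.5828.
Eliminate σ: μ = (z₂·x₁ − z₁·x₂)/(z₂ − z₁) = (0.5828·-0.016 − (-0.5244)·0.32)/1.107 = 0.143.
Then σ = (x₂ − x₁)/(z₂ − z₁) = (0.32 − -0.016)/1.107 = 0.303.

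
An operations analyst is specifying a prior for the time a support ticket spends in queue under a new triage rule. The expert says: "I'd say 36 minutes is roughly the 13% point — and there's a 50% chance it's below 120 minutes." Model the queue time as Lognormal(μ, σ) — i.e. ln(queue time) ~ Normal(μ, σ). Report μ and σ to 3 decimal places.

If T ~ Lognormal(μ,σ) then ln T ~ Normal(μ,σ), so the p-quantile of ln T is μ + z_p·σ.
ln(36) = 3.584 and ln(120) = 4.787; z_{0.13} = -1.126, z_{0.5} = 0.
σ = (4.787 − 3.584)/(0 − (-1.126)) = 1.069.
μ = 3.584 − (-1.126)·1.069 = 4.787.

μ ≈ 4.787, σ ≈ 1.069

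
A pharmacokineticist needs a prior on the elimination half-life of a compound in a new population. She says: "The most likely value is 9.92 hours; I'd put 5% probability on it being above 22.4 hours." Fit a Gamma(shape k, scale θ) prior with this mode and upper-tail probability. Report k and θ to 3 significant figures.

k ≈ 5.14, θ ≈ 2.4

Gamma(k,θ) with k>1 has mode (k−1)θ, so θ = 9.92/(k−1).
Need P(X < 22.4) = 0.95 with θ tied to k this way. Start at k = 2, θ = 9.92: P(X<22.4) ≈ 0.659.
Too low — raise k to concentrate. Iterating converges to k ≈ 5.14.
Then θ = 9.92/(5.14−1) ≈ 2.4.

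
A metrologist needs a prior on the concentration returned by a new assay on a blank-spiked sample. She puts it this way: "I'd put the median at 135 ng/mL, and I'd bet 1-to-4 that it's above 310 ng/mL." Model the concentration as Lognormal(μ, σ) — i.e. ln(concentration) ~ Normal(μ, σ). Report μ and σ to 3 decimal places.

If T ~ Lognormal(μ,σ) then ln T ~ Normal(μ,σ), so the p-quantile of ln T is μ + z_p·σ.
ln(135) = 4.905 and ln(310) = 5.737; z_{0.5} = 0, z_{0.8} = 0.8416.
σ = (5.737 − 4.905)/(0.8416 − (0)) = 0.988.
μ = 4.905 − (0)·0.988 = 4.905.

μ ≈ 4.905, σ ≈ 0.988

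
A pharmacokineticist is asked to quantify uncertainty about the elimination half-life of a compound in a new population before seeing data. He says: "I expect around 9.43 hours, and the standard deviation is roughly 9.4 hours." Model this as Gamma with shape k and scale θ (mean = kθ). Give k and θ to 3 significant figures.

k ≈ 1.01, θ ≈ 9.37

For Gamma(k, scale θ): mean = kθ, variance = kθ², so CV = 1/√k.
CV = SD/mean = 9.4/9.43 = 0.9968, hence k = 1/CV² = 1.01.
Then θ = mean/k = 9.43/1.01 = 9.37.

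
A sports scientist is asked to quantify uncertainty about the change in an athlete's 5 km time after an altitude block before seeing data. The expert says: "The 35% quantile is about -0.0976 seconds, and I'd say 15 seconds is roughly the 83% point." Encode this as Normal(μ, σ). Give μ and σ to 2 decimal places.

The p-quantile of Normal(μ,σ) is μ + z_p·σ, with z_{0.35} = -0.3853 and z_{0.83} = 0.9542.
Eliminate σ: μ = (z₂·x₁ − z₁·x₂)/(z₂ − z₁) = (0.9542·-0.0976 − (-0.3853)·15)/1.339 = 4.25.
Then σ = (x₂ − x₁)/(z₂ − z₁) = (15 − -0.0976)/1.339 = 11.27.

μ = 4.25, σ = 11.27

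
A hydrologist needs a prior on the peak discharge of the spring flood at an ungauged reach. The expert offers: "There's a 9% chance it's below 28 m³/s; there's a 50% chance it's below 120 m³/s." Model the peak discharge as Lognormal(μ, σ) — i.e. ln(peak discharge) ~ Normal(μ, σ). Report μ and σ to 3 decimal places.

If T ~ Lognormal(μ,σ) then ln T ~ Normal(μ,σ), so the p-quantile of ln T is μ + z_p·σ.
ln(28) = 3.332 and ln(120) = 4.787; z_{0.09} = -1.341, z_{0.5} = 0.
σ = (4.787 − 3.332)/(0 − (-1.341)) = 1.085.
μ = 3.332 − (-1.341)·1.085 = 4.787.

μ ≈ 4.787, σ ≈ 1.085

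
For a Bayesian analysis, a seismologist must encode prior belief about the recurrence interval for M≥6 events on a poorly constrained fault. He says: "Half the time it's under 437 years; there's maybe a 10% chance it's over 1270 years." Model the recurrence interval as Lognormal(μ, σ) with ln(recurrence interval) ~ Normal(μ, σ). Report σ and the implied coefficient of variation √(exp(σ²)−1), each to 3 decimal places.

σ ≈ 0.832, CV ≈ 1.000

If T ~ Lognormal(μ,σ) then ln T ~ Normal(μ,σ), so the p-quantile of ln T is μ + z_p·σ.
ln(437) = 6.08 and ln(1270) = 7.147; z_{0.5} = 0, z_{0.9} = 1.282.
σ = (7.147 − 6.08)/(1.282 − (0)) = 0.832.
μ = 6.08 − (0)·0.832 = 6.080.
CV = √(exp(σ²)−1) = √(exp(0.6930)−1) = 1.000.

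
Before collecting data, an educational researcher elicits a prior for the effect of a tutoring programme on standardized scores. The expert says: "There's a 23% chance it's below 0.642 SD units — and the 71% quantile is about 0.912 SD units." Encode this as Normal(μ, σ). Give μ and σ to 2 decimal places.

μ = 0.80, σ = 0.21

The p-quantile of Normal(μ,σ) is μ + z_p·σ, with z_{0.23} = -0.7388 and z_{0.71} = 0.5534.
Eliminate σ: μ = (z₂·x₁ − z₁·x₂)/(z₂ − z₁) = (0.5534·0.642 − (-0.7388)·0.912)/1.292 = 0.80.
Then σ = (x₂ − x₁)/(z₂ − z₁) = (0.912 − 0.642)/1.292 = 0.21.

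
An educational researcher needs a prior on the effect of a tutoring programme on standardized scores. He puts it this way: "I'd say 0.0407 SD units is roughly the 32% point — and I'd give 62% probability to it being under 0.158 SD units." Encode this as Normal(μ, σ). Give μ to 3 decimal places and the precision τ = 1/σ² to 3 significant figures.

The p-quantile of Normal(μ,σ) is μ + z_p·σ, with z_{0.32} = -0.4677 and z_{0.62} = 0.3055.
Eliminate σ: μ = (z₂·x₁ − z₁·x₂)/(z₂ − z₁) = (0.3055·0.0407 − (-0.4677)·0.158)/0.7732 = 0.112.
Then σ = (x₂ − x₁)/(z₂ − z₁) = (0.158 − 0.0407)/0.7732 = 0.152.
Precision τ = 1/σ² = 1/0.1517² = 43.4.

μ = 0.112, τ = 43.4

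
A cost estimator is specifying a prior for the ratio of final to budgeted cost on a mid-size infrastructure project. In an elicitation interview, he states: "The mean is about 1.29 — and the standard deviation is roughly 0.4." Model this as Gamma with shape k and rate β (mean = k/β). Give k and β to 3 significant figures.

k ≈ 10.4, β ≈ 8.06

For Gamma(k, rate β): mean = k/β, variance = k/β², so CV = 1/√k.
CV = SD/mean = 0.4/1.29 = 0.3101, hence k = 1/CV² = 10.4.
Then β = k/mean = 10.4/1.29 = 8.06.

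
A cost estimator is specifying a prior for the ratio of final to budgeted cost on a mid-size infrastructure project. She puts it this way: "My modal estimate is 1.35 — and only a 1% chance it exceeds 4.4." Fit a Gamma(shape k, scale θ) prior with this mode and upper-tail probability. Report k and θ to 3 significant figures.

k ≈ 4.16, θ ≈ 0.427

Gamma(k,θ) with k>1 has mode (k−1)θ, so θ = 1.35/(k−1).
Need P(X < 4.4) = 0.99 with θ tied to k this way. Start at k = 2, θ = 1.35: P(X<4.4) ≈ 0.836.
Too low — raise k to concentrate. Iterating converges to k ≈ 4.16.
Then θ = 1.35/(4.16−1) ≈ 0.427.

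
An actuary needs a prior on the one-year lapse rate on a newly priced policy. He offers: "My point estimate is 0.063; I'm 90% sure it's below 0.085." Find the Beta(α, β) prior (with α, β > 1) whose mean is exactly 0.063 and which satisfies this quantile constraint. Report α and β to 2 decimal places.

With mean 0.063 fixed, write α = 0.063s, β = 0.937s where s = α+β.
Need P(θ < 0.085) = 0.9 under Beta(0.063s, 0.937s). Normal approximation: (q−m)/√(m(1−m)/s) ≈ z_{0.9} = 1.28, so s ≈ 0.063·0.937·(1.28)²/(0.085−0.063)² = 200.3.
At s = 200.3: P(θ<0.085) ≈ 0.894. Adjusting to match 0.9 gives s ≈ 213.17.
So α = 0.063·213.17 ≈ 13.43, β = 0.937·213.17 ≈ 199.74.

α ≈ 13.43, β ≈ 199.74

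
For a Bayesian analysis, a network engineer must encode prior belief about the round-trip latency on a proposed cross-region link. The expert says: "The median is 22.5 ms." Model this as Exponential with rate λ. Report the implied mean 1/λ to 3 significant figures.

mean ≈ 32.5 ms

Exponential median = ln 2 / λ, so λ = ln 2 / 22.5 = 0.0308.
Mean = 1/λ = 32.5 ms.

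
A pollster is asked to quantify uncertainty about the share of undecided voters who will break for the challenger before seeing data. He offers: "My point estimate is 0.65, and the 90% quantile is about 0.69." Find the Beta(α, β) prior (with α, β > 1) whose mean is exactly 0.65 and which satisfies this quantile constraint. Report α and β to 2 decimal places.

α ≈ 149.39, β ≈ 80.44

With mean 0.65 fixed, write α = 0.65s, β = 0.35s where s = α+β.
Need P(θ < 0.69) = 0.9 under Beta(0.65s, 0.35s). Normal approximation: (q−m)/√(m(1−m)/s) ≈ z_{0.9} = 1.28, so s ≈ 0.65·0.35·(1.28)²/(0.69−0.65)² = 233.5.
At s = 233.5: P(θ<0.69) ≈ 0.902. Adjusting to match 0.9 gives s ≈ 229.83.
So α = 0.65·229.83 ≈ 149.39, β = 0.35·229.83 ≈ 80.44.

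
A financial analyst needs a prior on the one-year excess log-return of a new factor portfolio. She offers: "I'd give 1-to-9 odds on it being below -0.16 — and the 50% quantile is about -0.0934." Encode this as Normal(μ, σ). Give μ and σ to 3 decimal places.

μ = -0.093, σ = 0.052

The p-quantile of Normal(μ,σ) is μ + z_p·σ, with z_{0.1} = -1.282 and z_{0.5} = 0.
Eliminate σ: μ = (z₂·x₁ − z₁·x₂)/(z₂ − z₁) = (0·-0.16 − (-1.282)·-0.0934)/1.282 = -0.093.
Then σ = (x₂ − x₁)/(z₂ − z₁) = (-0.0934 − -0.16)/1.282 = 0.052.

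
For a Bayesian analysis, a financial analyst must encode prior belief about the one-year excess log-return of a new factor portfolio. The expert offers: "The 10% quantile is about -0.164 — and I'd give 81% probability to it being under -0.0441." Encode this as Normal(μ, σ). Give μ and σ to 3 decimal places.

μ = -0.093, σ = 0.056

The p-quantile of Normal(μ,σ) is μ + z_p·σ, with z_{0.1} = -1.282 and z_{0.81} = 0.8779.
Eliminate σ: μ = (z₂·x₁ − z₁·x₂)/(z₂ − z₁) = (0.8779·-0.164 − (-1.282)·-0.0441)/2.159 = -0.093.
Then σ = (x₂ − x₁)/(z₂ − z₁) = (-0.0441 − -0.164)/2.159 = 0.056.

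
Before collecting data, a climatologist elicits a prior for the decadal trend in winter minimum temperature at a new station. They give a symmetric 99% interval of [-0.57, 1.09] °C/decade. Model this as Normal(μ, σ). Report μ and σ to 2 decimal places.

μ = 0.26, σ = 0.32

A symmetric 99% interval runs μ ± z·σ with z = 2.576.
Half-width = 0.83, so σ = 0.83/2.576 = 0.32.
μ is the interval midpoint, 0.26.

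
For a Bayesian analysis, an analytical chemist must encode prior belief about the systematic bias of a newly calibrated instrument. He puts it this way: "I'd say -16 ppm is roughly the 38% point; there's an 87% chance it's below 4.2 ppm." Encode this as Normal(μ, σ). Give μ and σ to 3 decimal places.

For Normal(μ,σ), the p-quantile is μ + z_p·σ. Here z_{0.38} = -0.3055, z_{0.87} = 1.126.
So -16 = μ − 0.3055σ and 4.2 = μ + 1.126σ.
Subtracting: σ = (4.2 − -16)/(1.126 − (-0.3055)) = 14.107.
Then μ = -16 − (-0.3055)·14.107 = -11.690.

μ = -11.690, σ = 14.107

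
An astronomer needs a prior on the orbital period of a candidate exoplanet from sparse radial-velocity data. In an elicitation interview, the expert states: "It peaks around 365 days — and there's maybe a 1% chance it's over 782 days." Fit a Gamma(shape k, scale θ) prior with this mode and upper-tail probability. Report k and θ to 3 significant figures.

k ≈ 9.35, θ ≈ 43.7

Gamma(k,θ) with k>1 has mode (k−1)θ, so θ = 365/(k−1).
Need P(X < 782) = 0.99 with θ tied to k this way. Start at k = 2, θ = 365: P(X<782) ≈ 0.631.
Too low — raise k to concentrate. Iterating converges to k ≈ 9.35.
Then θ = 365/(9.35−1) ≈ 43.7.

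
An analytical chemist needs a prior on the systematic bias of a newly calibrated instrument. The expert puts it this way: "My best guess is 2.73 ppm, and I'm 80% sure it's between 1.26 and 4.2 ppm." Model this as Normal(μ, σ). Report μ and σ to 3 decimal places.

μ = 2.730, σ = 1.147

A symmetric 80% interval runs μ ± z·σ with z = 1.282.
Half-width = 1.47, so σ = 1.47/1.282 = 1.147.
μ is the stated best guess, 2.730.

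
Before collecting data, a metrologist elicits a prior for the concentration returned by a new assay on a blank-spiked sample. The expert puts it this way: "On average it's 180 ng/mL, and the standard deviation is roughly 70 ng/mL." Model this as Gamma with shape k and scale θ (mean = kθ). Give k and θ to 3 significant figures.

For Gamma(k, scale θ): mean = kθ, variance = kθ², so CV = 1/√k.
CV = SD/mean = 70/180 = 0.3889, hence k = 1/CV² = 6.61.
Then θ = mean/k = 180/6.61 = 27.2.

k ≈ 6.61, θ ≈ 27.2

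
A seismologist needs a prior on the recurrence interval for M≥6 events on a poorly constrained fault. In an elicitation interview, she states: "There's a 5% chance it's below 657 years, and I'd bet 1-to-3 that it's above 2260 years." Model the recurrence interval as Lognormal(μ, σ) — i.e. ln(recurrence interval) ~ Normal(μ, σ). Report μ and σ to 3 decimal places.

If T ~ Lognormal(μ,σ) then ln T ~ Normal(μ,σ), so the p-quantile of ln T is μ + z_p·σ.
ln(657) = 6.488 and ln(2260) = 7.723; z_{0.05} = -1.645, z_{0.75} = 0.6745.
σ = (7.723 − 6.488)/(0.6745 − (-1.645)) = 0.533.
μ = 6.488 − (-1.645)·0.533 = 7.364.

μ ≈ 7.364, σ ≈ 0.533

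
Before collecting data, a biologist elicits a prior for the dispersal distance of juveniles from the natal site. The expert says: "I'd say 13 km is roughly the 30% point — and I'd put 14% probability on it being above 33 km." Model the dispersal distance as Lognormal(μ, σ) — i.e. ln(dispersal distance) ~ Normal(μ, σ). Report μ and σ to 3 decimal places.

If T ~ Lognormal(μ,σ) then ln T ~ Normal(μ,σ), so the p-quantile of ln T is μ + z_p·σ.
ln(13) = 2.565 and ln(33) = 3.497; z_{0.3} = -0.5244, z_{0.86} = 1.08.
σ = (3.497 − 2.565)/(1.08 − (-0.5244)) = 0.581.
μ = 2.565 − (-0.5244)·0.581 = 2.869.

μ ≈ 2.869, σ ≈ 0.581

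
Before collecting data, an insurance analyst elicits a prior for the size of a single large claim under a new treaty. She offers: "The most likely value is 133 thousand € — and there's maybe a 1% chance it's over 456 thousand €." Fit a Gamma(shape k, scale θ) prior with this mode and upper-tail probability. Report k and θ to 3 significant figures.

k ≈ 3.87, θ ≈ 46.4

Gamma(k,θ) with k>1 has mode (k−1)θ, so θ = 133/(k−1).
Need P(X < 456) = 0.99 with θ tied to k this way. Start at k = 2, θ = 133: P(X<456) ≈ 0.856.
Too low — raise k to concentrate. Iterating converges to k ≈ 3.87.
Then θ = 133/(3.87−1) ≈ 46.4.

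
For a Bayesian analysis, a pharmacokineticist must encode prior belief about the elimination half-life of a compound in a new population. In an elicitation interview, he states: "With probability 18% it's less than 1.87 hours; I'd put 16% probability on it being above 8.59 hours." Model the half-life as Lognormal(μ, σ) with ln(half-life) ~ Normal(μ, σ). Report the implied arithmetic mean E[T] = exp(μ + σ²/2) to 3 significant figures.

If T ~ Lognormal(μ,σ) then ln T ~ Normal(μ,σ), so the p-quantile of ln T is μ + z_p·σ.
ln(1.87) = 0.6259 and ln(8.59) = 2.151; z_{0.18} = -0.9154, z_{0.84} = 0.9945.
σ = (2.151 − 0.6259)/(0.9945 − (-0.9154)) = 0.798.
μ = 0.6259 − (-0.9154)·0.798 = 1.357.
E[T] = exp(μ + σ²/2) = exp(1.357 + 0.3187) = 5.34 hours.

E[T] ≈ 5.34 hours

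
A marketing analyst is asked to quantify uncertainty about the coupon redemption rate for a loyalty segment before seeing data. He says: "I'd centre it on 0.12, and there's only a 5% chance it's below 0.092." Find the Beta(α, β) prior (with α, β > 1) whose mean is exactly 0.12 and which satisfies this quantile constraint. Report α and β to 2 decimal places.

α ≈ 39.65, β ≈ 290.79

With mean 0.12 fixed, write α = 0.12s, β = 0.88s where s = α+β.
Need P(θ < 0.092) = 0.05 under Beta(0.12s, 0.88s). Normal approximation: (q−m)/√(m(1−m)/s) ≈ z_{0.05} = -1.64, so s ≈ 0.12·0.88·(-1.64)²/(0.092−0.12)² = 364.4.
At s = 364.4: P(θ<0.092) ≈ 0.042. Adjusting to match 0.05 gives s ≈ 330.44.
So α = 0.12·330.44 ≈ 39.65, β = 0.88·330.44 ≈ 290.79.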